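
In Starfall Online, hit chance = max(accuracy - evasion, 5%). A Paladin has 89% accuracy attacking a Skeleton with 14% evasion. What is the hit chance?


accuracy - evasion = 89 - 14 = 75
Apply floor: max(75, 5) = 75
Hit chance = 75%

75%


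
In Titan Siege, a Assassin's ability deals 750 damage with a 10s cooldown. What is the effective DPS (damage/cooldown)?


DPS = damage / cooldown
= 750 / 10
= 75.00

75.00 DPS


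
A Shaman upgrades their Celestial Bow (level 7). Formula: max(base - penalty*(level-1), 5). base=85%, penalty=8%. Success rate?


raw_rate = 85 - 8 * (7 - 1)
= 85 - 8 * 6
= 85 - 48
= 37
Apply floor: max(37, 5) = 37%

37%


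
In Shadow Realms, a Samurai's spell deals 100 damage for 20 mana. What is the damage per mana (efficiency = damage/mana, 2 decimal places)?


Efficiency = damage / mana
= 100 / 20
= 5.00

5.00 dmg/mana


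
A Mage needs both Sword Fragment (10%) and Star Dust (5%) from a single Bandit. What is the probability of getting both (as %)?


For independent events, P(both) = P(A) * P(B)
= 10% * 5%
= 50 / 100 %
= 0.5%

0.5%


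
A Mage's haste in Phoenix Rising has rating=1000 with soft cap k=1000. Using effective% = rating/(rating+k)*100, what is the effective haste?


effective% = rating / (rating + k) * 100
= 1000 / (1000 + 1000) * 100
= 1000 / 2000 * 100
= 0.5 * 100
= 50.00%

50.00%


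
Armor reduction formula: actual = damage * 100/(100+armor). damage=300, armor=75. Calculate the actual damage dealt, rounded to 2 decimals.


actual = 300 * 100 / (100 + 75)
= 300 * 100 / 175
= 30000 / 175
= 171.43

171.43 damage


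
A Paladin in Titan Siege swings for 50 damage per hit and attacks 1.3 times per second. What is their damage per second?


DPS = damage * attack_speed
= 50 * 1.3
= 65.0

65.0 DPS


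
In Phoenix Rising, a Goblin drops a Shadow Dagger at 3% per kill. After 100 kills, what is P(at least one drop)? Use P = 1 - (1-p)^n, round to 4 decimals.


P(at least one) = 1 - P(none) = 1 - (1-p)^n
p = 3/100 = 0.03
1 - p = 0.97
(1 - p)^100 = 0.97^100 = 0.047553
P(at least one) = 1 - 0.047553 = 0.9524

0.9524


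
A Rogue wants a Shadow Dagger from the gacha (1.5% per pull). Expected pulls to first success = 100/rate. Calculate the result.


Expected pulls for a geometric distribution = 1/p = 100 / rate%
= 100 / 1.5
= 66.67

66.67 pulls


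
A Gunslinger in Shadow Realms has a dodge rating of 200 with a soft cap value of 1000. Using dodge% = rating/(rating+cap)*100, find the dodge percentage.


dodge% = 200 / (200 + 1000) * 100
= 200 / 1200 * 100
= 0.166667 * 100
= 16.67%

16.67%


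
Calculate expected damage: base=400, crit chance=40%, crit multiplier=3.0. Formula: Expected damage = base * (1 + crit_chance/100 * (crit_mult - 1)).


E[dmg] = base * (1 + crit_chance * (crit_mult - 1))
cc as decimal = 40/100 = 0.4
cm - 1 = 3.0 - 1 = 2.0
Bonus factor = 0.4 * 2.0 = 0.8
Total multiplier = 1 + 0.8 = 1.8
Expected damage = 400 * 1.8 = 720.00

720.00 damage


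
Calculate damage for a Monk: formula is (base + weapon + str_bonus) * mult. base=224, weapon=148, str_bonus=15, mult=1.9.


Sum base + weapon + str = 224 + 148 + 15 = 387
Multiply by 1.9:
387 * 1.9 = 735.3

735.3 damage


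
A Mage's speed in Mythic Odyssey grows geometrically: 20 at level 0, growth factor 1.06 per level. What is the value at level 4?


value = base * growth^level
= 20 * 1.06^4
= 20 * 1.262477
= 25.25

25.25 speed


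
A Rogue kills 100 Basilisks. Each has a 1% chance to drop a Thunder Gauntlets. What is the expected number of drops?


Expected drops = kills * (drop_rate / 100)
= 100 * (1 / 100)
= 100 * 0.01
= 1.0

1.0 drops


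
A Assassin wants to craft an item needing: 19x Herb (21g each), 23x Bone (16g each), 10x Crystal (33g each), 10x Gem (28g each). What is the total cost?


Cost breakdown:
  Herb: 19 * 21 = 399
  Bone: 23 * 16 = 368
  Crystal: 10 * 33 = 330
  Gem: 10 * 28 = 280
Total = 399 + 368 + 330 + 280 = 1377

1377 gold


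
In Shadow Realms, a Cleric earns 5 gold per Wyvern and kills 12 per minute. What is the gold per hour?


Gold per minute = 5 * 12 = 60
Gold per hour = 60 * 60 = 3600

3600 gold/hour


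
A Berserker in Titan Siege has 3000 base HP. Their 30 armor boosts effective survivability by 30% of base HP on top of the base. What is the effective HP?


EHP = 3000 * (1 + 30/100)
= 3000 * (1 + 0.3)
= 3000 * 1.3
= 3900.0

3900.0 EHP


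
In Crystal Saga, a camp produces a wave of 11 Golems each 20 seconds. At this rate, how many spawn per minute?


Spawns per minute = count * (60 / interval)
= 11 * (60 / 20)
= 11 * 3.0
= 33.0

33.0 per minute


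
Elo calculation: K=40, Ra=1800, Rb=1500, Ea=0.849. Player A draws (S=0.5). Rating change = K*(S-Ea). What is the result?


Elo update: delta = K * (S - Ea), where S = 0.5 (draws)
S - Ea = 0.5 - 0.849 = -0.349
Rating change = 40 * -0.349
= -13.96

-13.96 rating points


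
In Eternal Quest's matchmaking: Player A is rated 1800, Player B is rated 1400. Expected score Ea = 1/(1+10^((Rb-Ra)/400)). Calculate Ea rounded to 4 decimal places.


Elo expected score: Ea = 1/(1 + 10^((Rb-Ra)/400))
Rb - Ra = 1400 - 1800 = -400
(Rb-Ra)/400 = -400/400 = -1.0
10^-1.0 = 0.1
Ea = 1/(1 + 0.1) = 1/1.1 = 0.9091

0.9091


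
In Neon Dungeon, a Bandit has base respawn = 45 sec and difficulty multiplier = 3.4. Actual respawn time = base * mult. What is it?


Respawn time = base * multiplier
= 45 * 3.4
= 153.0 seconds

153.0 seconds


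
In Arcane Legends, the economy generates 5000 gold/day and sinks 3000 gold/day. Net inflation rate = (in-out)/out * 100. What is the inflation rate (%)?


Net gold = 5000 - 3000 = 2000
Inflation rate = net / sunk * 100 = 2000 / 3000 * 100
= 0.666667 * 100
= 66.67%

66.67%


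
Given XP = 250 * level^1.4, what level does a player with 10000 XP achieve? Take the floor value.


XP = 250 * level^1.4, so level = (XP / 250)^(1/1.4)
= (10000 / 250)^(1/1.4)
= 40.0^0.7143
= 13.9421
Floor: level = 13

level 13


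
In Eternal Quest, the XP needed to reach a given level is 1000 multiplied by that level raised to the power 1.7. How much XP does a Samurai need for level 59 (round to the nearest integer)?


XP = 1000 * level^1.7
Substitute level = 59:
XP = 1000 * 59^1.7
= 1000 * 1024.3501
= 1024350

1024350 XP


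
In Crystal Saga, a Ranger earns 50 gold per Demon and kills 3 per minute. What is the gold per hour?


Gold per minute = 50 * 3 = 150
Gold per hour = 150 * 60 = 9000

9000 gold/hour


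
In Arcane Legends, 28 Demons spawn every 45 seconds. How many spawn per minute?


Spawns per minute = count * (60 / interval)
= 28 * (60 / 45)
= 28 * 1.3333
= 37.33

37.33 per minute


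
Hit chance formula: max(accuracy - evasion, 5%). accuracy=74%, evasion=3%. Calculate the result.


accuracy - evasion = 74 - 3 = 71
Apply floor: max(71, 5) = 71
Hit chance = 71%

71%


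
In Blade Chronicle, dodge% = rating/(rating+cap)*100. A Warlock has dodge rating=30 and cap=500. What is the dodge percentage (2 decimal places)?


dodge% = 30 / (30 + 500) * 100
= 30 / 530 * 100
= 0.056604 * 100
= 5.66%

5.66%


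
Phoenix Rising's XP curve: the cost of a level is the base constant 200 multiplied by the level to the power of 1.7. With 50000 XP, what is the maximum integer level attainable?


XP = 200 * level^1.7, so level = (XP / 200)^(1/1.7)
= (50000 / 200)^(1/1.7)
= 250.0^0.5882
= 25.7367
Floor: level = 25

level 25


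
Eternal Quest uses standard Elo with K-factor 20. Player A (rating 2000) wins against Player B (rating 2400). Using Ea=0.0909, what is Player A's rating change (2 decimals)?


Elo update: delta = K * (S - Ea), where S = 1 (wins)
S - Ea = 1 - 0.0909 = 0.9091
Rating change = 20 * 0.9091
= 18.18

18.18 rating points


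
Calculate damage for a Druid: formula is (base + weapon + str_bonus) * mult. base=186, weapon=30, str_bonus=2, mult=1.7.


Sum base + weapon + str = 186 + 30 + 2 = 218
Multiply by 1.7:
218 * 1.7 = 370.6

370.6 damage


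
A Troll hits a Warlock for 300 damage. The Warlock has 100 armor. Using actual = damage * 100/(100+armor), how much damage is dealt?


actual = 300 * 100 / (100 + 100)
= 300 * 100 / 200
= 30000 / 200
= 150.00

150.00 damage


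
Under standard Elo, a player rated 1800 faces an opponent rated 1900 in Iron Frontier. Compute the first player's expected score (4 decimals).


Elo expected score: Ea = 1/(1 + 10^((Rb-Ra)/400))
Rb - Ra = 1900 - 1800 = 100
(Rb-Ra)/400 = 100/400 = 0.25
10^0.25 = 1.778279
Ea = 1/(1 + 1.778279) = 1/2.778279 = 0.3599

0.3599


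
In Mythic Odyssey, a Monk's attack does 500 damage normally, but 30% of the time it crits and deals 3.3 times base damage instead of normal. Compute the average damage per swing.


E[dmg] = base * (1 + crit_chance * (crit_mult - 1))
cc as decimal = 30/100 = 0.3
cm - 1 = 3.3 - 1 = 2.3
Bonus factor = 0.3 * 2.3 = 0.69
Total multiplier = 1 + 0.69 = 1.69
Expected damage = 500 * 1.69 = 845.00

845.00 damage


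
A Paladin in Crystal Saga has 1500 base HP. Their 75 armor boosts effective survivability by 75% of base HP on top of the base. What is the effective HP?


EHP = 1500 * (1 + 75/100)
= 1500 * (1 + 0.75)
= 1500 * 1.75
= 2625.0

2625.0 EHP


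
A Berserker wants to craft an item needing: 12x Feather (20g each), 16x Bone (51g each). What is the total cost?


Cost breakdown:
  Feather: 12 * 20 = 240
  Bone: 16 * 51 = 816
Total = 240 + 816 = 1056

1056 gold


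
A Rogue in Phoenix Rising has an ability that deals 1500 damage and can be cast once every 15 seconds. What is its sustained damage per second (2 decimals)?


DPS = damage / cooldown
= 1500 / 15
= 100.00

100.00 DPS


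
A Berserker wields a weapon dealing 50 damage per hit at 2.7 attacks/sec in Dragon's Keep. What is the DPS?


DPS = damage * attack_speed
= 50 * 2.7
= 135.0

135.0 DPS


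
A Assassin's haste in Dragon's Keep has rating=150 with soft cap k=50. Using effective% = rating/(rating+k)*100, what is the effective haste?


effective% = rating / (rating + k) * 100
= 150 / (150 + 50) * 100
= 150 / 200 * 100
= 0.75 * 100
= 75.00%

75.00%


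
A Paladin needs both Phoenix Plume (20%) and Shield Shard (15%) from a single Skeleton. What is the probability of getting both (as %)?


For independent events, P(both) = P(A) * P(B)
= 20% * 15%
= 300 / 100 %
= 3.0%

3.0%


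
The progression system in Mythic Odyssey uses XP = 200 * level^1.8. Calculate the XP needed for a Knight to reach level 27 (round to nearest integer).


XP = 200 * level^1.8
Substitute level = 27:
XP = 200 * 27^1.8
= 200 * 377.0985
= 75420

75420 XP


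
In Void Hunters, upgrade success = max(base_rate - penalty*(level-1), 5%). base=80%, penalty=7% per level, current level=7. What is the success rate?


raw_rate = 80 - 7 * (7 - 1)
= 80 - 7 * 6
= 80 - 42
= 38
Apply floor: max(38, 5) = 38%

38%


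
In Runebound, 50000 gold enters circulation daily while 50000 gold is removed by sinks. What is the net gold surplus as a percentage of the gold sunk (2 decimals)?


Net gold = 50000 - 50000 = 0
Inflation rate = net / sunk * 100 = 0 / 50000 * 100
= 0.0 * 100
= 0.00%

0.00%


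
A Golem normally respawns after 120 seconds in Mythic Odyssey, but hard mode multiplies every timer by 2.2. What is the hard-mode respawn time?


Respawn time = base * multiplier
= 120 * 2.2
= 264.0 seconds

264.0 seconds


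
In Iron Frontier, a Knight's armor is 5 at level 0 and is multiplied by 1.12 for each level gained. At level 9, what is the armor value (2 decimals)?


value = base * growth^level
= 5 * 1.12^9
= 5 * 2.773079
= 13.87

13.87 armor


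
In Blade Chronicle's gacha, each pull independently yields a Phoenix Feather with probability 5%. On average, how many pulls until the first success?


Expected pulls for a geometric distribution = 1/p = 100 / rate%
= 100 / 5
= 20.0

20.0 pulls


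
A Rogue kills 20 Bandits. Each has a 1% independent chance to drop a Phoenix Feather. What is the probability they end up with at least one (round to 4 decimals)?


P(at least one) = 1 - P(none) = 1 - (1-p)^n
p = 1/100 = 0.01
1 - p = 0.99
(1 - p)^20 = 0.99^20 = 0.817907
P(at least one) = 1 - 0.817907 = 0.1821

0.1821


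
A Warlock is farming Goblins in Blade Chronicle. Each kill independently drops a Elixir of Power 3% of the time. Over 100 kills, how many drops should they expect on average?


Expected drops = kills * (drop_rate / 100)
= 100 * (3 / 100)
= 100 * 0.03
= 3.0

3.0 drops


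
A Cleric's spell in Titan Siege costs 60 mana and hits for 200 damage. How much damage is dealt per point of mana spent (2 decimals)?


Efficiency = damage / mana
= 200 / 60
= 3.33

3.33 dmg/mana


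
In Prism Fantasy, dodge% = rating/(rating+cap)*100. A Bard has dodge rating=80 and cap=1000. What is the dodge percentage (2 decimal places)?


dodge% = 80 / (80 + 1000) * 100
= 80 / 1080 * 100
= 0.074074 * 100
= 7.41%

7.41%


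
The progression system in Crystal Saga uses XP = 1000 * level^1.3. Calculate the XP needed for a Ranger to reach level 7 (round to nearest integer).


XP = 1000 * level^1.3
Substitute level = 7:
XP = 1000 * 7^1.3
= 1000 * 12.5495
= 12550

12550 XP


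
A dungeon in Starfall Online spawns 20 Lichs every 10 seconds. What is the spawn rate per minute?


Spawns per minute = count * (60 / interval)
= 20 * (60 / 10)
= 20 * 6.0
= 120.0

120.0 per minute


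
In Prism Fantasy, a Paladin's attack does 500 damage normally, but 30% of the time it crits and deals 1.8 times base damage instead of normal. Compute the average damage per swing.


E[dmg] = base * (1 + crit_chance * (crit_mult - 1))
cc as decimal = 30/100 = 0.3
cm - 1 = 1.8 - 1 = 0.8
Bonus factor = 0.3 * 0.8 = 0.24
Total multiplier = 1 + 0.24 = 1.24
Expected damage = 500 * 1.24 = 620.00

620.00 damage


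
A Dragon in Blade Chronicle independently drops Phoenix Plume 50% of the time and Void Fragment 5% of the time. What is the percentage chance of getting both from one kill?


For independent events, P(both) = P(A) * P(B)
= 50% * 5%
= 250 / 100 %
= 2.5%

2.5%


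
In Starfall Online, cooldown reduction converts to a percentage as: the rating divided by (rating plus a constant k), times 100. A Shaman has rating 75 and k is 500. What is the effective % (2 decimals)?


effective% = rating / (rating + k) * 100
= 75 / (75 + 500) * 100
= 75 / 575 * 100
= 0.130435 * 100
= 13.04%

13.04%


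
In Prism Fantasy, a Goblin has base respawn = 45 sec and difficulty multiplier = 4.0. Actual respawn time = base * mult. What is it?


Respawn time = base * multiplier
= 45 * 4.0
= 180.0 seconds

180.0 seconds


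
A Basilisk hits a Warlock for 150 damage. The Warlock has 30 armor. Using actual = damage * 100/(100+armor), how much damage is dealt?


actual = 150 * 100 / (100 + 30)
= 150 * 100 / 130
= 15000 / 130
= 115.38

115.38 damage


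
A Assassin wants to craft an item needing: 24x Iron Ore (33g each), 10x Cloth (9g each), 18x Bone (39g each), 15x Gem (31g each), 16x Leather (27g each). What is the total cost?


Cost breakdown:
  Iron Ore: 24 * 33 = 792
  Cloth: 10 * 9 = 90
  Bone: 18 * 39 = 702
  Gem: 15 * 31 = 465
  Leather: 16 * 27 = 432
Total = 792 + 90 + 702 + 465 + 432 = 2481

2481 gold


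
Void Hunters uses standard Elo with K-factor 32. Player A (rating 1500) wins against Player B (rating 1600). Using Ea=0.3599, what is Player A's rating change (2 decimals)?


Elo update: delta = K * (S - Ea), where S = 1 (wins)
S - Ea = 1 - 0.3599 = 0.6401
Rating change = 32 * 0.6401
= 20.48

20.48 rating points


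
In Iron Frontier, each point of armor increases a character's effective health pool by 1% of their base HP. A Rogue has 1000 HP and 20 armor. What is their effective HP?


EHP = 1000 * (1 + 20/100)
= 1000 * (1 + 0.2)
= 1000 * 1.2
= 1200.0

1200.0 EHP


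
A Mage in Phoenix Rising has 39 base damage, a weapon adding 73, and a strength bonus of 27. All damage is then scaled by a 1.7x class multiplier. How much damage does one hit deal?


Sum base + weapon + str = 39 + 73 + 27 = 139
Multiply by 1.7:
139 * 1.7 = 236.3

236.3 damage


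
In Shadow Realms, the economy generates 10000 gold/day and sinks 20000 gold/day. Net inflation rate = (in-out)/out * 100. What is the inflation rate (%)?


Net gold = 10000 - 20000 = -10000
Inflation rate = net / sunk * 100 = -10000 / 20000 * 100
= -0.5 * 100
= -50.00%

-50.00%


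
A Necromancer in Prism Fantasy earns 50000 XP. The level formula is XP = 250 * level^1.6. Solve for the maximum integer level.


XP = 250 * level^1.6, so level = (XP / 250)^(1/1.6)
= (50000 / 250)^(1/1.6)
= 200.0^0.625
= 27.4248
Floor: level = 27

level 27


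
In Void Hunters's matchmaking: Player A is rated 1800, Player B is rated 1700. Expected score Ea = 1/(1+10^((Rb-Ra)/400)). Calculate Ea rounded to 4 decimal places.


Elo expected score: Ea = 1/(1 + 10^((Rb-Ra)/400))
Rb - Ra = 1700 - 1800 = -100
(Rb-Ra)/400 = -100/400 = -0.25
10^-0.25 = 0.562341
Ea = 1/(1 + 0.562341) = 1/1.562341 = 0.6401

0.6401


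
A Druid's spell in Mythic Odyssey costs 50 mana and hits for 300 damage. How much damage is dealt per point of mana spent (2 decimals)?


Efficiency = damage / mana
= 300 / 50
= 6.00

6.00 dmg/mana


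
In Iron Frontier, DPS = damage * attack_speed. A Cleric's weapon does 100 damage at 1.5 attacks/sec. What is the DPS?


DPS = damage * attack_speed
= 100 * 1.5
= 150.0

150.0 DPS


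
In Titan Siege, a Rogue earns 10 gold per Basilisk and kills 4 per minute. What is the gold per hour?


Gold per minute = 10 * 4 = 40
Gold per hour = 40 * 60 = 2400

2400 gold/hour


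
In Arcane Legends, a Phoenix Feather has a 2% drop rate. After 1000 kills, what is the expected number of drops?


Expected drops = kills * (drop_rate / 100)
= 1000 * (2 / 100)
= 1000 * 0.02
= 20.0

20.0 drops


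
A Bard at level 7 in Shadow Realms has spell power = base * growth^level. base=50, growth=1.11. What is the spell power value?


value = base * growth^level
= 50 * 1.11^7
= 50 * 2.07616
= 103.81

103.81 spell power


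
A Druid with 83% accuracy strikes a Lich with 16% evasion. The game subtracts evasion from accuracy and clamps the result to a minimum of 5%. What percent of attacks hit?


accuracy - evasion = 83 - 16 = 67
Apply floor: max(67, 5) = 67
Hit chance = 67%

67%


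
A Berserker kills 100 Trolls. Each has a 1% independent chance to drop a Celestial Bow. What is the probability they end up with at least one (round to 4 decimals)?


P(at least one) = 1 - P(none) = 1 - (1-p)^n
p = 1/100 = 0.01
1 - p = 0.99
(1 - p)^100 = 0.99^100 = 0.366032
P(at least one) = 1 - 0.366032 = 0.6340

0.6340


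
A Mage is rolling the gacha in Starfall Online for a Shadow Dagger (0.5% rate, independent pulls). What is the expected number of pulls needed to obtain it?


Expected pulls for a geometric distribution = 1/p = 100 / rate%
= 100 / 0.5
= 200.0

200.0 pulls


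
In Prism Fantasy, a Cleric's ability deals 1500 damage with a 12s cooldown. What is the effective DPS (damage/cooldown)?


DPS = damage / cooldown
= 1500 / 12
= 125.00

125.00 DPS


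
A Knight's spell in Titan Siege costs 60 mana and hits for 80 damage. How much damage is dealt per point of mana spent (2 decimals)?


Efficiency = damage / mana
= 80 / 60
= 1.33

1.33 dmg/mana


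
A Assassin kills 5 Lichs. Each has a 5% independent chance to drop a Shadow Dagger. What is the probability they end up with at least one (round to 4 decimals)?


P(at least one) = 1 - P(none) = 1 - (1-p)^n
p = 5/100 = 0.05
1 - p = 0.95
(1 - p)^5 = 0.95^5 = 0.773781
P(at least one) = 1 - 0.773781 = 0.2262

0.2262


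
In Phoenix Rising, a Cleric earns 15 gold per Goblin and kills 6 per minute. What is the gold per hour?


Gold per minute = 15 * 6 = 90
Gold per hour = 90 * 60 = 5400

5400 gold/hour


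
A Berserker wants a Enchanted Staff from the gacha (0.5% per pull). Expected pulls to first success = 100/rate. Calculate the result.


Expected pulls for a geometric distribution = 1/p = 100 / rate%
= 100 / 0.5
= 200.0

200.0 pulls


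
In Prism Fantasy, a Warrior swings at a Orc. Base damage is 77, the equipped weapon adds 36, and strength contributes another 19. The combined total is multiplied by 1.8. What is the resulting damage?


Sum base + weapon + str = 77 + 36 + 19 = 132
Multiply by 1.8:
132 * 1.8 = 237.6

237.6 damage


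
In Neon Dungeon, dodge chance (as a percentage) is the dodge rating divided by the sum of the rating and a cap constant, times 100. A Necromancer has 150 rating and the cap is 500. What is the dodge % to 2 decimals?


dodge% = 150 / (150 + 500) * 100
= 150 / 650 * 100
= 0.230769 * 100
= 23.08%

23.08%


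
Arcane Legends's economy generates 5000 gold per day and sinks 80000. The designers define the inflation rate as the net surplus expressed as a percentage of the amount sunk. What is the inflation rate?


Net gold = 5000 - 80000 = -75000
Inflation rate = net / sunk * 100 = -75000 / 80000 * 100
= -0.9375 * 100
= -93.75%

-93.75%


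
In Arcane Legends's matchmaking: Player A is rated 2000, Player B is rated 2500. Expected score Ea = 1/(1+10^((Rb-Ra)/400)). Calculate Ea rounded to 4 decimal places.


Elo expected score: Ea = 1/(1 + 10^((Rb-Ra)/400))
Rb - Ra = 2500 - 2000 = 500
(Rb-Ra)/400 = 500/400 = 1.25
10^1.25 = 17.782794
Ea = 1/(1 + 17.782794) = 1/18.782794 = 0.0532

0.0532


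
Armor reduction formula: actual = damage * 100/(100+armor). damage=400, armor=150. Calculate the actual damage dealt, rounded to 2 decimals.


actual = 400 * 100 / (100 + 150)
= 400 * 100 / 250
= 40000 / 250
= 160.00

160.00 damage


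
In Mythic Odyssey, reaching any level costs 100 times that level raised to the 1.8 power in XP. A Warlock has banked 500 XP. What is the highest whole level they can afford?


XP = 100 * level^1.8, so level = (XP / 100)^(1/1.8)
= (500 / 100)^(1/1.8)
= 5.0^0.5556
= 2.4452
Floor: level = 2

level 2


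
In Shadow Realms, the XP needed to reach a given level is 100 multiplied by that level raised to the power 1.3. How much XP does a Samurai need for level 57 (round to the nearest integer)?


XP = 100 * level^1.3
Substitute level = 57:
XP = 100 * 57^1.3
= 100 * 191.7067
= 19171

19171 XP


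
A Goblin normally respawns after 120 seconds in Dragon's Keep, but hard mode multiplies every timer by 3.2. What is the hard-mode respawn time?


Respawn time = base * multiplier
= 120 * 3.2
= 384.0 seconds

384.0 seconds


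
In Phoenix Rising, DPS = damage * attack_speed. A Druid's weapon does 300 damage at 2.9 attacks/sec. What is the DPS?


DPS = damage * attack_speed
= 300 * 2.9
= 870.0

870.0 DPS


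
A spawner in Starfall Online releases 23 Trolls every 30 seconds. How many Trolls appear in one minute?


Spawns per minute = count * (60 / interval)
= 23 * (60 / 30)
= 23 * 2.0
= 46.0

46.0 per minute


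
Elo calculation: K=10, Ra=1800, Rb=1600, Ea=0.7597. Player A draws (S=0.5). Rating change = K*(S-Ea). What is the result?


Elo update: delta = K * (S - Ea), where S = 0.5 (draws)
S - Ea = 0.5 - 0.7597 = -0.2597
Rating change = 10 * -0.2597
= -2.60

-2.60 rating points


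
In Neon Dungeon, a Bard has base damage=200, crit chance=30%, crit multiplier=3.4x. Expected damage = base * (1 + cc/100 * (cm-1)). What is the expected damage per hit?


E[dmg] = base * (1 + crit_chance * (crit_mult - 1))
cc as decimal = 30/100 = 0.3
cm - 1 = 3.4 - 1 = 2.4
Bonus factor = 0.3 * 2.4 = 0.72
Total multiplier = 1 + 0.72 = 1.72
Expected damage = 200 * 1.72 = 344.00

344.00 damage


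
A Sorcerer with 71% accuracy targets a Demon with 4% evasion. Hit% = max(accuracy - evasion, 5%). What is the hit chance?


accuracy - evasion = 71 - 4 = 67
Apply floor: max(67, 5) = 67
Hit chance = 67%

67%


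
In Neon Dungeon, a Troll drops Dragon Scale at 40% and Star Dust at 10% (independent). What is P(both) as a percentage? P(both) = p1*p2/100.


For independent events, P(both) = P(A) * P(B)
= 40% * 10%
= 400 / 100 %
= 4.0%

4.0%


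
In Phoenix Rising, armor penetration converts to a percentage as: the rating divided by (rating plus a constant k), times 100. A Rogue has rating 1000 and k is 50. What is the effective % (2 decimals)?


effective% = rating / (rating + k) * 100
= 1000 / (1000 + 50) * 100
= 1000 / 1050 * 100
= 0.952381 * 100
= 95.24%

95.24%


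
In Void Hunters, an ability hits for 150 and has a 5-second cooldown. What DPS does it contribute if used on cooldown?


DPS = damage / cooldown
= 150 / 5
= 30.00

30.00 DPS


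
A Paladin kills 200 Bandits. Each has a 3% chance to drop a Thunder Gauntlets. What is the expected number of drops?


Expected drops = kills * (drop_rate / 100)
= 200 * (3 / 100)
= 200 * 0.03
= 6.0

6.0 drops


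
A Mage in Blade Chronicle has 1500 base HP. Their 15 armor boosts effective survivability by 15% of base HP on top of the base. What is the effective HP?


EHP = 1500 * (1 + 15/100)
= 1500 * (1 + 0.15)
= 1500 * 1.15
= 1725.0

1725.0 EHP


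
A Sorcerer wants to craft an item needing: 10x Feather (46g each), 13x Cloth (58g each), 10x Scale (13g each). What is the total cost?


Cost breakdown:
  Feather: 10 * 46 = 460
  Cloth: 13 * 58 = 754
  Scale: 10 * 13 = 130
Total = 460 + 754 + 130 = 1344

1344 gold


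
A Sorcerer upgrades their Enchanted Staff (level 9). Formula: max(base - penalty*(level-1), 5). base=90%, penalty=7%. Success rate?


raw_rate = 90 - 7 * (9 - 1)
= 90 - 7 * 8
= 90 - 56
= 34
Apply floor: max(34, 5) = 34%

34%


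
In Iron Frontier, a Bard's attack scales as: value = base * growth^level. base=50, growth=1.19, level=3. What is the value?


value = base * growth^level
= 50 * 1.19^3
= 50 * 1.685159
= 84.26

84.26 attack


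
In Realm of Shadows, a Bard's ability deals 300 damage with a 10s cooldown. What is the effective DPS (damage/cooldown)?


DPS = damage / cooldown
= 300 / 10
= 30.00

30.00 DPS


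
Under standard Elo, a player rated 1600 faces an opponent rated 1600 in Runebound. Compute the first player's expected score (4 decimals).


Elo expected score: Ea = 1/(1 + 10^((Rb-Ra)/400))
Rb - Ra = 1600 - 1600 = 0
(Rb-Ra)/400 = 0/400 = 0.0
10^0.0 = 1.0
Ea = 1/(1 + 1.0) = 1/2.0 = 0.5000

0.5000


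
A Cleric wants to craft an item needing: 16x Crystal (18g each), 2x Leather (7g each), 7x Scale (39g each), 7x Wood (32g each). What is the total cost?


Cost breakdown:
  Crystal: 16 * 18 = 288
  Leather: 2 * 7 = 14
  Scale: 7 * 39 = 273
  Wood: 7 * 32 = 224
Total = 288 + 14 + 273 + 224 = 799

799 gold


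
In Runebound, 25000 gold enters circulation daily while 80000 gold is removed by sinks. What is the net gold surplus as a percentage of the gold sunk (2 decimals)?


Net gold = 25000 - 80000 = -55000
Inflation rate = net / sunk * 100 = -55000 / 80000 * 100
= -0.6875 * 100
= -68.75%

-68.75%


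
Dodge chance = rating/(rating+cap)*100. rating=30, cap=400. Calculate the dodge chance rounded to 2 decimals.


dodge% = 30 / (30 + 400) * 100
= 30 / 430 * 100
= 0.069767 * 100
= 6.98%

6.98%


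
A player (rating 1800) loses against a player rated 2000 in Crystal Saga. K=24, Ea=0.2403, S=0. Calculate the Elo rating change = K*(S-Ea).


Elo update: delta = K * (S - Ea), where S = 0 (loses)
S - Ea = 0 - 0.2403 = -0.2403
Rating change = 24 * -0.2403
= -5.77

-5.77 rating points


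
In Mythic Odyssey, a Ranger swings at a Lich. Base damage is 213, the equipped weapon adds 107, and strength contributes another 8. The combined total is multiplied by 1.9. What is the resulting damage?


Sum base + weapon + str = 213 + 107 + 8 = 328
Multiply by 1.9:
328 * 1.9 = 623.2

623.2 damage


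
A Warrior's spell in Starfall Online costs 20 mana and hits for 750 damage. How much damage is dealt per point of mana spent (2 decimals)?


Efficiency = damage / mana
= 750 / 20
= 37.50

37.50 dmg/mana


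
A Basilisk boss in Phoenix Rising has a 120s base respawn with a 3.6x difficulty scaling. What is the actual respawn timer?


Respawn time = base * multiplier
= 120 * 3.6
= 432.0 seconds

432.0 seconds


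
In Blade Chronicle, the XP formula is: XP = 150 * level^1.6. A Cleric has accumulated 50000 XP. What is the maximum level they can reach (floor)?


XP = 150 * level^1.6, so level = (XP / 150)^(1/1.6)
= (50000 / 150)^(1/1.6)
= 333.3333^0.625
= 37.7398
Floor: level = 37

level 37


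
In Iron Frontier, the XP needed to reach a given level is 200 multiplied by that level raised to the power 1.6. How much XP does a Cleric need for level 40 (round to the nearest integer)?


XP = 200 * level^1.6
Substitute level = 40:
XP = 200 * 40^1.6
= 200 * 365.844
= 73169

73169 XP


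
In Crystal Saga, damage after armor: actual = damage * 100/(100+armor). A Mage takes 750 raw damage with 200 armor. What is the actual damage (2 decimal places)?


actual = 750 * 100 / (100 + 200)
= 750 * 100 / 300
= 75000 / 300
= 250.00

250.00 damage


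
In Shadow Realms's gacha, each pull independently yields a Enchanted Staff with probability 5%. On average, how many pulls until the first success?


Expected pulls for a geometric distribution = 1/p = 100 / rate%
= 100 / 5
= 20.0

20.0 pulls


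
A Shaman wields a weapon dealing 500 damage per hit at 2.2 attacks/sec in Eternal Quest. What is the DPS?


DPS = damage * attack_speed
= 500 * 2.2
= 1100.0

1100.0 DPS


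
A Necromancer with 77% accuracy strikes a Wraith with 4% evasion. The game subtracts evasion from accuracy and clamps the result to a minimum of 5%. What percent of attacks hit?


accuracy - evasion = 77 - 4 = 73
Apply floor: max(73, 5) = 73
Hit chance = 73%

73%


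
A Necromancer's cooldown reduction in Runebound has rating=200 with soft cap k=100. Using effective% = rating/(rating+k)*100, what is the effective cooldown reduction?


effective% = rating / (rating + k) * 100
= 200 / (200 + 100) * 100
= 200 / 300 * 100
= 0.666667 * 100
= 66.67%

66.67%


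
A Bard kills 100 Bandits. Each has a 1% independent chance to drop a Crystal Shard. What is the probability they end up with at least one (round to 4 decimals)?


P(at least one) = 1 - P(none) = 1 - (1-p)^n
p = 1/100 = 0.01
1 - p = 0.99
(1 - p)^100 = 0.99^100 = 0.366032
P(at least one) = 1 - 0.366032 = 0.6340

0.6340


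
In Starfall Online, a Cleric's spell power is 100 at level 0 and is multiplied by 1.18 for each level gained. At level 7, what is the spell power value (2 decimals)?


value = base * growth^level
= 100 * 1.18^7
= 100 * 3.185474
= 318.55

318.55 spell power


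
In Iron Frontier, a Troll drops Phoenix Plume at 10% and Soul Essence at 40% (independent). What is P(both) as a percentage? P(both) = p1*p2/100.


For independent events, P(both) = P(A) * P(B)
= 10% * 40%
= 400 / 100 %
= 4.0%

4.0%


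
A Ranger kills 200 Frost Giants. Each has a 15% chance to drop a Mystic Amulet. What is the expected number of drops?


Expected drops = kills * (drop_rate / 100)
= 200 * (15 / 100)
= 200 * 0.15
= 30.0

30.0 drops


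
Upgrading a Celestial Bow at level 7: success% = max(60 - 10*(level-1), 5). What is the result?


raw_rate = 60 - 10 * (7 - 1)
= 60 - 10 * 6
= 60 - 60
= 0
Apply floor: max(0, 5) = 5%

5%


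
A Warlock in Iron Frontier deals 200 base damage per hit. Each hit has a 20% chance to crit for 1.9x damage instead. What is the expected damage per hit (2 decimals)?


E[dmg] = base * (1 + crit_chance * (crit_mult - 1))
cc as decimal = 20/100 = 0.2
cm - 1 = 1.9 - 1 = 0.9
Bonus factor = 0.2 * 0.9 = 0.18
Total multiplier = 1 + 0.18 = 1.18
Expected damage = 200 * 1.18 = 236.00

236.00 damage


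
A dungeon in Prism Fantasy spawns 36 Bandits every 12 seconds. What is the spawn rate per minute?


Spawns per minute = count * (60 / interval)
= 36 * (60 / 12)
= 36 * 5.0
= 180.0

180.0 per minute


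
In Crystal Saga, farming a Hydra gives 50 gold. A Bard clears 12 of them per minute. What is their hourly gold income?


Gold per minute = 50 * 12 = 600
Gold per hour = 600 * 60 = 36000

36000 gold/hour


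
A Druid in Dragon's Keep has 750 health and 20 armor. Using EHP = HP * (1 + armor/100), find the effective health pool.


EHP = 750 * (1 + 20/100)
= 750 * (1 + 0.2)
= 750 * 1.2
= 900.0

900.0 EHP


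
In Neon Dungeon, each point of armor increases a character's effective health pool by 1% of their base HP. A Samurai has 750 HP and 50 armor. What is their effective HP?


EHP = 750 * (1 + 50/100)
= 750 * (1 + 0.5)
= 750 * 1.5
= 1125.0

1125.0 EHP


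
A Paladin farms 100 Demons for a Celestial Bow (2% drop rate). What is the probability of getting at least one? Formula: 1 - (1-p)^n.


P(at least one) = 1 - P(none) = 1 - (1-p)^n
p = 2/100 = 0.02
1 - p = 0.98
(1 - p)^100 = 0.98^100 = 0.132620
P(at least one) = 1 - 0.132620 = 0.8674

0.8674


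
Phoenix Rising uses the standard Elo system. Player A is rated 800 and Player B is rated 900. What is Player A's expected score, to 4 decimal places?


Elo expected score: Ea = 1/(1 + 10^((Rb-Ra)/400))
Rb - Ra = 900 - 800 = 100
(Rb-Ra)/400 = 100/400 = 0.25
10^0.25 = 1.778279
Ea = 1/(1 + 1.778279) = 1/2.778279 = 0.3599

0.3599


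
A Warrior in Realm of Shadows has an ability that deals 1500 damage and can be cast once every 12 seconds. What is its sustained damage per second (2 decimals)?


DPS = damage / cooldown
= 1500 / 12
= 125.00

125.00 DPS


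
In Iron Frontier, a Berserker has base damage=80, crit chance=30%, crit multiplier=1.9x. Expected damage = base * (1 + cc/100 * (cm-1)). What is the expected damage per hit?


E[dmg] = base * (1 + crit_chance * (crit_mult - 1))
cc as decimal = 30/100 = 0.3
cm - 1 = 1.9 - 1 = 0.9
Bonus factor = 0.3 * 0.9 = 0.27
Total multiplier = 1 + 0.27 = 1.27
Expected damage = 80 * 1.27 = 101.60

101.60 damage


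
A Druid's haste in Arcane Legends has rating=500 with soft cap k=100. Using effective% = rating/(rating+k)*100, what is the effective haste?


effective% = rating / (rating + k) * 100
= 500 / (500 + 100) * 100
= 500 / 600 * 100
= 0.833333 * 100
= 83.33%

83.33%


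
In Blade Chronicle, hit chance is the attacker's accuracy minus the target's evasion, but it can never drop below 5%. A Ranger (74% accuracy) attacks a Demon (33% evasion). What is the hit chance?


accuracy - evasion = 74 - 33 = 41
Apply floor: max(41, 5) = 41
Hit chance = 41%

41%


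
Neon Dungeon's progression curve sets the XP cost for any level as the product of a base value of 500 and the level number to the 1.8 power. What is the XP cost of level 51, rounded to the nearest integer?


XP = 500 * level^1.8
Substitute level = 51:
XP = 500 * 51^1.8
= 500 * 1184.7489
= 592374

592374 XP


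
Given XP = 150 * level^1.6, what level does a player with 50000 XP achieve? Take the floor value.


XP = 150 * level^1.6, so level = (XP / 150)^(1/1.6)
= (50000 / 150)^(1/1.6)
= 333.3333^0.625
= 37.7398
Floor: level = 37

level 37


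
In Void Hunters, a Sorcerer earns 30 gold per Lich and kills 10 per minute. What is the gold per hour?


Gold per minute = 30 * 10 = 300
Gold per hour = 300 * 60 = 18000

18000 gold/hour


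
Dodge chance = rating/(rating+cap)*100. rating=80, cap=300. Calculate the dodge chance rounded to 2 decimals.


dodge% = 80 / (80 + 300) * 100
= 80 / 380 * 100
= 0.210526 * 100
= 21.05%

21.05%


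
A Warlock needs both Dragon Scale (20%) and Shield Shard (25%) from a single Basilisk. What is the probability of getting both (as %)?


For independent events, P(both) = P(A) * P(B)
= 20% * 25%
= 500 / 100 %
= 5.0%

5.0%


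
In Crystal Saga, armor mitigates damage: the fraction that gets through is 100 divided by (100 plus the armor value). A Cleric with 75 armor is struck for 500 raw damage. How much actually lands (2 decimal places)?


actual = 500 * 100 / (100 + 75)
= 500 * 100 / 175
= 50000 / 175
= 285.71

285.71 damage


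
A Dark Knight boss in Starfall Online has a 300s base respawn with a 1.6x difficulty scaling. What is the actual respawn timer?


Respawn time = base * multiplier
= 300 * 1.6
= 480.0 seconds

480.0 seconds


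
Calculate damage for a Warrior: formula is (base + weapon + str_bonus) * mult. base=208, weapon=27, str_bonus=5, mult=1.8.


Sum base + weapon + str = 208 + 27 + 5 = 240
Multiply by 1.8:
240 * 1.8 = 432.0

432.0 damage


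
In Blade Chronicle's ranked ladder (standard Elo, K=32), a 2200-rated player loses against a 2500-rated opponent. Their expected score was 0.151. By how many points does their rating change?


Elo update: delta = K * (S - Ea), where S = 0 (loses)
S - Ea = 0 - 0.151 = -0.151
Rating change = 32 * -0.151
= -4.83

-4.83 rating points


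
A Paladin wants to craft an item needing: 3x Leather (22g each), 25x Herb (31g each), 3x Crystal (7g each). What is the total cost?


Cost breakdown:
  Leather: 3 * 22 = 66
  Herb: 25 * 31 = 775
  Crystal: 3 * 7 = 21
Total = 66 + 775 + 21 = 862

862 gold


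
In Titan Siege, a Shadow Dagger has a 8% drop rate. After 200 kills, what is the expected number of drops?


Expected drops = kills * (drop_rate / 100)
= 200 * (8 / 100)
= 200 * 0.08
= 16.0

16.0 drops


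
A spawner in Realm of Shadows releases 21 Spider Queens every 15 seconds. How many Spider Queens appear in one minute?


Spawns per minute = count * (60 / interval)
= 21 * (60 / 15)
= 21 * 4.0
= 84.0

84.0 per minute


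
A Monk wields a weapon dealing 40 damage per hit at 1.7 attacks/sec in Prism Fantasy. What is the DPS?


DPS = damage * attack_speed
= 40 * 1.7
= 68.0

68.0 DPS


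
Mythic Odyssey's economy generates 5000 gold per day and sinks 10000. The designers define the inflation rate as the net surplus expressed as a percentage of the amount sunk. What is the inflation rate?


Net gold = 5000 - 10000 = -5000
Inflation rate = net / sunk * 100 = -5000 / 10000 * 100
= -0.5 * 100
= -50.00%

-50.00%


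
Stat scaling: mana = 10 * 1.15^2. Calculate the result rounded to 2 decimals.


value = base * growth^level
= 10 * 1.15^2
= 10 * 1.3225
= 13.23

13.23 mana


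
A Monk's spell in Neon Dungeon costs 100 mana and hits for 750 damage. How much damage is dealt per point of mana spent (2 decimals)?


Efficiency = damage / mana
= 750 / 100
= 7.50

7.50 dmg/mana


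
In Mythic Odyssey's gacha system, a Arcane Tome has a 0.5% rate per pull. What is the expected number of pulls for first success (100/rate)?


Expected pulls for a geometric distribution = 1/p = 100 / rate%
= 100 / 0.5
= 200.0

200.0 pulls


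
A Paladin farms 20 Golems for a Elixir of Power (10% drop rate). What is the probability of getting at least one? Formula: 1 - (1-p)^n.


P(at least one) = 1 - P(none) = 1 - (1-p)^n
p = 10/100 = 0.1
1 - p = 0.9
(1 - p)^20 = 0.9^20 = 0.121577
P(at least one) = 1 - 0.121577 = 0.8784

0.8784


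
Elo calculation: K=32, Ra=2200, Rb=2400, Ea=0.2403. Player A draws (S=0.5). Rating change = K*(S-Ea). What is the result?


Elo update: delta = K * (S - Ea), where S = 0.5 (draws)
S - Ea = 0.5 - 0.2403 = 0.2597
Rating change = 32 * 0.2597
= 8.31

8.31 rating points


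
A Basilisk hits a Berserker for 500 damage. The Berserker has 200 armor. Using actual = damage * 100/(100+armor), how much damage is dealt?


actual = 500 * 100 / (100 + 200)
= 500 * 100 / 300
= 50000 / 300
= 166.67

166.67 damage


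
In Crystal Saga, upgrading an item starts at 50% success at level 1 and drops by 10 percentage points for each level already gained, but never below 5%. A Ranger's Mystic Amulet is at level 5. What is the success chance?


raw_rate = 50 - 10 * (5 - 1)
= 50 - 10 * 4
= 50 - 40
= 10
Apply floor: max(10, 5) = 10%

10%


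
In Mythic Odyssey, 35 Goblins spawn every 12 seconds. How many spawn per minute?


Spawns per minute = count * (60 / interval)
= 35 * (60 / 12)
= 35 * 5.0
= 175.0

175.0 per minute
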